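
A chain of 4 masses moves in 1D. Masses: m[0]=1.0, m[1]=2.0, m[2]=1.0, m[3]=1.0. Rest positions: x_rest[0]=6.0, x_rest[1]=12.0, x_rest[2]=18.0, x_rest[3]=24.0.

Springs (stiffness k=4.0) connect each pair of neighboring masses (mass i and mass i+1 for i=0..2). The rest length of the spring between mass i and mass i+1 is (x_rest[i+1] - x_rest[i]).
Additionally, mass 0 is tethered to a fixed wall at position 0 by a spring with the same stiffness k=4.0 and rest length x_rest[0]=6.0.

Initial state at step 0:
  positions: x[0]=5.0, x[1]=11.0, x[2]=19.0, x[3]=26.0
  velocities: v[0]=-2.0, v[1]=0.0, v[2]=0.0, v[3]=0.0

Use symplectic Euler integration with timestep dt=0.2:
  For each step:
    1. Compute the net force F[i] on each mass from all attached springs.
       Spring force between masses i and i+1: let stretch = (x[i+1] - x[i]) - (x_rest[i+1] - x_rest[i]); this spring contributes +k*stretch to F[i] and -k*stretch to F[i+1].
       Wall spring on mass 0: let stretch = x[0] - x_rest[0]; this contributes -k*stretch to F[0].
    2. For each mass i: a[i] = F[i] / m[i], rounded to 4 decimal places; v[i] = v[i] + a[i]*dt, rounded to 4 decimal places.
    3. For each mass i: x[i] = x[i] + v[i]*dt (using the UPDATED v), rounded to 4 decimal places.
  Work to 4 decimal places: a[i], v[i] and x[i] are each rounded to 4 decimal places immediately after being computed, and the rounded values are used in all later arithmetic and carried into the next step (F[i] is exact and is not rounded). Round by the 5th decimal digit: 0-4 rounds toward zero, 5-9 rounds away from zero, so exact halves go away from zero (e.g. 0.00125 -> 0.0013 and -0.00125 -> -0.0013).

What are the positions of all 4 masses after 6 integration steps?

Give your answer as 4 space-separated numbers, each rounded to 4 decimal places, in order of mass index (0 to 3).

Step 0: x=[5.0000 11.0000 19.0000 26.0000] v=[-2.0000 0.0000 0.0000 0.0000]
Step 1: x=[4.7600 11.1600 18.8400 25.8400] v=[-1.2000 0.8000 -0.8000 -0.8000]
Step 2: x=[4.7824 11.4224 18.5712 25.5200] v=[0.1120 1.3120 -1.3440 -1.6000]
Step 3: x=[5.1020 11.7255 18.2704 25.0482] v=[1.5981 1.5155 -1.5040 -2.3590]
Step 4: x=[5.6651 12.0223 18.0069 24.4520] v=[2.8153 1.4841 -1.3177 -2.9812]
Step 5: x=[6.3389 12.2893 17.8170 23.7845] v=[3.3690 1.3351 -0.9493 -3.3373]
Step 6: x=[6.9505 12.5225 17.6975 23.1222] v=[3.0582 1.1660 -0.5975 -3.3113]

Answer: 6.9505 12.5225 17.6975 23.1222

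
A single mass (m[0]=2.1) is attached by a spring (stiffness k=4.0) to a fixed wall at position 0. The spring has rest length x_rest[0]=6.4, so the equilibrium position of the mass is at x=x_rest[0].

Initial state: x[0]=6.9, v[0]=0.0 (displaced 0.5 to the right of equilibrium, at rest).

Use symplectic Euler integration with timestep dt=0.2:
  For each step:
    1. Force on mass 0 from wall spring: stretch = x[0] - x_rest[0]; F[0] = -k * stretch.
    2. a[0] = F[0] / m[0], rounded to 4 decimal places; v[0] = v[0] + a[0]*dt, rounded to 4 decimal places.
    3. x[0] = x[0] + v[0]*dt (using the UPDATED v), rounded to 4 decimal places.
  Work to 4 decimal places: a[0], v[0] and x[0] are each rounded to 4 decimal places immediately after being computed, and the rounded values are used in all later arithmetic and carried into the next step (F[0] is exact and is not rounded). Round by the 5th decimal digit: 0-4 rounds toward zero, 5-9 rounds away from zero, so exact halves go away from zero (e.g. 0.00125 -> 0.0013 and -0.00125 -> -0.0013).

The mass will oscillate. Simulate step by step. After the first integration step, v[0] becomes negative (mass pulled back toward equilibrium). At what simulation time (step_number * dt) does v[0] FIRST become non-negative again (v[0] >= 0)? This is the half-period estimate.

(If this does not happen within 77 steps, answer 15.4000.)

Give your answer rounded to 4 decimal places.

Step 0: x=[6.9000] v=[0.0000]
Step 1: x=[6.8619] v=[-0.1905]
Step 2: x=[6.7886] v=[-0.3665]
Step 3: x=[6.6857] v=[-0.5145]
Step 4: x=[6.5610] v=[-0.6233]
Step 5: x=[6.4241] v=[-0.6846]
Step 6: x=[6.2853] v=[-0.6938]
Step 7: x=[6.1553] v=[-0.6501]
Step 8: x=[6.0439] v=[-0.5569]
Step 9: x=[5.9597] v=[-0.4212]
Step 10: x=[5.9090] v=[-0.2535]
Step 11: x=[5.8957] v=[-0.0665]
Step 12: x=[5.9208] v=[0.1256]
First v>=0 after going negative at step 12, time=2.4000

Answer: 2.4000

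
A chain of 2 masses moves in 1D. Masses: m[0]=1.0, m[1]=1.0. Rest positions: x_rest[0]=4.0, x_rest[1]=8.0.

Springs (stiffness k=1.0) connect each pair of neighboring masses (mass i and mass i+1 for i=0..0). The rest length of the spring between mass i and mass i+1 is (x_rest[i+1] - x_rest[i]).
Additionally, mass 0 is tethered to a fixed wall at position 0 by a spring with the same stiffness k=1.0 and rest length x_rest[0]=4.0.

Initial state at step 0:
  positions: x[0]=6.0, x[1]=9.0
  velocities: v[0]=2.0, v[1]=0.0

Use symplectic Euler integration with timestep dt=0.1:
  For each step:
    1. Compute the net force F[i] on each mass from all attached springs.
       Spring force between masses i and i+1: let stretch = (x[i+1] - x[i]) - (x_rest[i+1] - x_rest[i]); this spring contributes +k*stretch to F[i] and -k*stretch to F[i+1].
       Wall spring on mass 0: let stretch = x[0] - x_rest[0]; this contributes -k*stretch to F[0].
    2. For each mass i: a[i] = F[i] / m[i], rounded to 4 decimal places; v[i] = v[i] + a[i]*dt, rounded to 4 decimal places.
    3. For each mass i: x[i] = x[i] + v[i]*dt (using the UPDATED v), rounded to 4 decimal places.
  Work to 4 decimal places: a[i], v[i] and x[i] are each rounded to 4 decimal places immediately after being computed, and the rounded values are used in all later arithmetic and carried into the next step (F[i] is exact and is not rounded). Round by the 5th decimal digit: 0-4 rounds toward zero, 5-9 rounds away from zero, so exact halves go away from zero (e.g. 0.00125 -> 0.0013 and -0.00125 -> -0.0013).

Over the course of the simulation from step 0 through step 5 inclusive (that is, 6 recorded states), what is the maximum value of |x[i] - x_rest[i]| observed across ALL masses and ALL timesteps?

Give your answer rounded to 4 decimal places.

Step 0: x=[6.0000 9.0000] v=[2.0000 0.0000]
Step 1: x=[6.1700 9.0100] v=[1.7000 0.1000]
Step 2: x=[6.3067 9.0316] v=[1.3670 0.2160]
Step 3: x=[6.4076 9.0660] v=[1.0088 0.3435]
Step 4: x=[6.4710 9.1138] v=[0.6339 0.4777]
Step 5: x=[6.4961 9.1751] v=[0.2511 0.6134]
Max displacement = 2.4961

Answer: 2.4961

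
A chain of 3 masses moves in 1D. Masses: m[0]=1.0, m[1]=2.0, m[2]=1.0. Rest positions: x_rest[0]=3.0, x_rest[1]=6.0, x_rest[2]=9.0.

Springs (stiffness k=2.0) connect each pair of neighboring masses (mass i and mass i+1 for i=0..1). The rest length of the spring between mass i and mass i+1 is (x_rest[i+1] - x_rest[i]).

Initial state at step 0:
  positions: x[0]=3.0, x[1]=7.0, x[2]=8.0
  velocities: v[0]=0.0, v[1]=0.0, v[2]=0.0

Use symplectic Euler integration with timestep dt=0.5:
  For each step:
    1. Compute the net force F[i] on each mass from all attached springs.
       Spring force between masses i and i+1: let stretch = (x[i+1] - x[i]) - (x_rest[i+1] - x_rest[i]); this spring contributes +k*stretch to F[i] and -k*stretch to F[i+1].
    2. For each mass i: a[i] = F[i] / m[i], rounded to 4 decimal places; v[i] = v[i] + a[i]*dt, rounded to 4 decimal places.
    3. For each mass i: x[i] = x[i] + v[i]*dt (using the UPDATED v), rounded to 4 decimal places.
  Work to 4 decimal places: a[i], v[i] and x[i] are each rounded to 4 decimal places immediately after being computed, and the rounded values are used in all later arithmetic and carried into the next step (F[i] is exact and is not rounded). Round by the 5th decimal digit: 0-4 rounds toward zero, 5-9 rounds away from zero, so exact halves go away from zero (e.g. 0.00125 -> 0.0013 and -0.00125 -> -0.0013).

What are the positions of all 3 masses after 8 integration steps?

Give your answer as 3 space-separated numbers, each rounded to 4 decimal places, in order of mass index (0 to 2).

Answer: 4.5295 5.5002 9.4710

Derivation:
Step 0: x=[3.0000 7.0000 8.0000] v=[0.0000 0.0000 0.0000]
Step 1: x=[3.5000 6.2500 9.0000] v=[1.0000 -1.5000 2.0000]
Step 2: x=[3.8750 5.5000 10.1250] v=[0.7500 -1.5000 2.2500]
Step 3: x=[3.5625 5.5000 10.4375] v=[-0.6250 0.0000 0.6250]
Step 4: x=[2.7188 6.2500 9.7813] v=[-1.6875 1.5000 -1.3125]
Step 5: x=[2.1407 7.0001 8.8594] v=[-1.1563 1.5001 -1.8438]
Step 6: x=[2.4923 7.0002 8.5079] v=[0.7031 0.0001 -0.7031]
Step 7: x=[3.5978 6.2502 8.9025] v=[2.2110 -1.5000 0.7892]
Step 8: x=[4.5295 5.5002 9.4710] v=[1.8634 -1.5001 1.1369]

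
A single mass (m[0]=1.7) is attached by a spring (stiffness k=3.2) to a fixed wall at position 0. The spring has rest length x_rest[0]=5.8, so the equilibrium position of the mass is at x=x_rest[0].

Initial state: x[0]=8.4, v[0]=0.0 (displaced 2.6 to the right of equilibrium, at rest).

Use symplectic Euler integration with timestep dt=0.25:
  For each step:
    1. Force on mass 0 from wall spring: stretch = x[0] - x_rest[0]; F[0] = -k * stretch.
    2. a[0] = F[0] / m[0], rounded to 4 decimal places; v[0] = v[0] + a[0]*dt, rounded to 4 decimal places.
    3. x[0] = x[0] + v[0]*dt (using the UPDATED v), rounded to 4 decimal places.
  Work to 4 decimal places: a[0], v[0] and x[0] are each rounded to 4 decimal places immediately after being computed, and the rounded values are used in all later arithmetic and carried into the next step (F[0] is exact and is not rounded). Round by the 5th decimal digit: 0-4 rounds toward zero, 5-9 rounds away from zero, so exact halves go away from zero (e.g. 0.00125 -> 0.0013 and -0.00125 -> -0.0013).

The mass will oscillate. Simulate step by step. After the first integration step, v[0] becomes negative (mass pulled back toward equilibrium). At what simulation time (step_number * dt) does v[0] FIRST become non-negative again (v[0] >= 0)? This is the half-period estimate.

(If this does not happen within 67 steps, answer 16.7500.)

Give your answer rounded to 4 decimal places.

Answer: 2.5000

Derivation:
Step 0: x=[8.4000] v=[0.0000]
Step 1: x=[8.0941] v=[-1.2235]
Step 2: x=[7.5183] v=[-2.3031]
Step 3: x=[6.7404] v=[-3.1117]
Step 4: x=[5.8518] v=[-3.5543]
Step 5: x=[4.9571] v=[-3.5787]
Step 6: x=[4.1616] v=[-3.1821]
Step 7: x=[3.5588] v=[-2.4111]
Step 8: x=[3.2197] v=[-1.3564]
Step 9: x=[3.1842] v=[-0.1422]
Step 10: x=[3.4564] v=[1.0888]
First v>=0 after going negative at step 10, time=2.5000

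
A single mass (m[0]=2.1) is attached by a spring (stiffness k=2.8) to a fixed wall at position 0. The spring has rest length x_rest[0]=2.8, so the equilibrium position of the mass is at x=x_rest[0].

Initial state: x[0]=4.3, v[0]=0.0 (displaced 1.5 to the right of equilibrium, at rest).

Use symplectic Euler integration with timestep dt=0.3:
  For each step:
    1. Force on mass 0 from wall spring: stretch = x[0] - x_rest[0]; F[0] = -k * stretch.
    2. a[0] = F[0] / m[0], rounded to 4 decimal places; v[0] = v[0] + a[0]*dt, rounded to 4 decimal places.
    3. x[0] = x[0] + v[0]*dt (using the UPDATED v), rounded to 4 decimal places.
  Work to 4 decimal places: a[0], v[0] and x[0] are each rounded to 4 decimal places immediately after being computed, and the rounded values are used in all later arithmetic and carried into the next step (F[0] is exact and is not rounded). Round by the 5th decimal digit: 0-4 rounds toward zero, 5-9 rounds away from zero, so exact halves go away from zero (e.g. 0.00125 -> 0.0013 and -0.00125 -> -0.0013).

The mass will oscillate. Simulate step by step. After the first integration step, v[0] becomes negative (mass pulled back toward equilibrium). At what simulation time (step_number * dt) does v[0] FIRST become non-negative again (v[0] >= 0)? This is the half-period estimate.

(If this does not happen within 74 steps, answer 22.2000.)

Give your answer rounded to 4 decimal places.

Step 0: x=[4.3000] v=[0.0000]
Step 1: x=[4.1200] v=[-0.6000]
Step 2: x=[3.7816] v=[-1.1280]
Step 3: x=[3.3254] v=[-1.5206]
Step 4: x=[2.8062] v=[-1.7308]
Step 5: x=[2.2862] v=[-1.7333]
Step 6: x=[1.8279] v=[-1.5278]
Step 7: x=[1.4862] v=[-1.1390]
Step 8: x=[1.3022] v=[-0.6135]
Step 9: x=[1.2979] v=[-0.0144]
Step 10: x=[1.4738] v=[0.5864]
First v>=0 after going negative at step 10, time=3.0000

Answer: 3.0000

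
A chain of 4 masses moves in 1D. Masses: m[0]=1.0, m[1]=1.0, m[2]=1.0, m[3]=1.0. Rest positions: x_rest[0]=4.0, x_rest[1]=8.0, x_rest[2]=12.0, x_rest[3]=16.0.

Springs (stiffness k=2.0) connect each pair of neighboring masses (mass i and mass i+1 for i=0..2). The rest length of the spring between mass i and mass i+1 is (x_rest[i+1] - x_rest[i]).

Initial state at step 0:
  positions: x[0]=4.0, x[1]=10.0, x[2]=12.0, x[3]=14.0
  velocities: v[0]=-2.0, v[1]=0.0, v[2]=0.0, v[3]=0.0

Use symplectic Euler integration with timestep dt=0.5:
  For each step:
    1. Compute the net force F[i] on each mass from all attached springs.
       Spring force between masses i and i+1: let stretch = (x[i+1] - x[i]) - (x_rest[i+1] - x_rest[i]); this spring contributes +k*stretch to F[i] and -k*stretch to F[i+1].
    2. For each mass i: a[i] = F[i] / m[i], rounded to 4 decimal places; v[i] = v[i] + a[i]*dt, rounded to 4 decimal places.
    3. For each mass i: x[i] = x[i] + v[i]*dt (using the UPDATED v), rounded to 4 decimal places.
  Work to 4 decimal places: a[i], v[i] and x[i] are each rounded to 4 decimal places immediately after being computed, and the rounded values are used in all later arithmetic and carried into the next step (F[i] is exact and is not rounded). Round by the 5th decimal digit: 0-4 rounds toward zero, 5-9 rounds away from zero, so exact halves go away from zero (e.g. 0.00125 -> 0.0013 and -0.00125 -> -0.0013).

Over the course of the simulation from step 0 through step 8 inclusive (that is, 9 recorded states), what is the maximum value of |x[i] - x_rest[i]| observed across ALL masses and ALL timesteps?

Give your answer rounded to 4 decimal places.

Answer: 3.6250

Derivation:
Step 0: x=[4.0000 10.0000 12.0000 14.0000] v=[-2.0000 0.0000 0.0000 0.0000]
Step 1: x=[4.0000 8.0000 12.0000 15.0000] v=[0.0000 -4.0000 0.0000 2.0000]
Step 2: x=[4.0000 6.0000 11.5000 16.5000] v=[0.0000 -4.0000 -1.0000 3.0000]
Step 3: x=[3.0000 5.7500 10.7500 17.5000] v=[-2.0000 -0.5000 -1.5000 2.0000]
Step 4: x=[1.3750 6.6250 10.8750 17.1250] v=[-3.2500 1.7500 0.2500 -0.7500]
Step 5: x=[0.3750 7.0000 12.0000 15.6250] v=[-2.0000 0.7500 2.2500 -3.0000]
Step 6: x=[0.6875 6.5625 12.4375 14.3125] v=[0.6250 -0.8750 0.8750 -2.6250]
Step 7: x=[1.9375 6.1250 10.8750 14.0625] v=[2.5000 -0.8750 -3.1250 -0.5000]
Step 8: x=[3.2813 5.9688 8.5313 14.2188] v=[2.6875 -0.3125 -4.6875 0.3125]
Max displacement = 3.6250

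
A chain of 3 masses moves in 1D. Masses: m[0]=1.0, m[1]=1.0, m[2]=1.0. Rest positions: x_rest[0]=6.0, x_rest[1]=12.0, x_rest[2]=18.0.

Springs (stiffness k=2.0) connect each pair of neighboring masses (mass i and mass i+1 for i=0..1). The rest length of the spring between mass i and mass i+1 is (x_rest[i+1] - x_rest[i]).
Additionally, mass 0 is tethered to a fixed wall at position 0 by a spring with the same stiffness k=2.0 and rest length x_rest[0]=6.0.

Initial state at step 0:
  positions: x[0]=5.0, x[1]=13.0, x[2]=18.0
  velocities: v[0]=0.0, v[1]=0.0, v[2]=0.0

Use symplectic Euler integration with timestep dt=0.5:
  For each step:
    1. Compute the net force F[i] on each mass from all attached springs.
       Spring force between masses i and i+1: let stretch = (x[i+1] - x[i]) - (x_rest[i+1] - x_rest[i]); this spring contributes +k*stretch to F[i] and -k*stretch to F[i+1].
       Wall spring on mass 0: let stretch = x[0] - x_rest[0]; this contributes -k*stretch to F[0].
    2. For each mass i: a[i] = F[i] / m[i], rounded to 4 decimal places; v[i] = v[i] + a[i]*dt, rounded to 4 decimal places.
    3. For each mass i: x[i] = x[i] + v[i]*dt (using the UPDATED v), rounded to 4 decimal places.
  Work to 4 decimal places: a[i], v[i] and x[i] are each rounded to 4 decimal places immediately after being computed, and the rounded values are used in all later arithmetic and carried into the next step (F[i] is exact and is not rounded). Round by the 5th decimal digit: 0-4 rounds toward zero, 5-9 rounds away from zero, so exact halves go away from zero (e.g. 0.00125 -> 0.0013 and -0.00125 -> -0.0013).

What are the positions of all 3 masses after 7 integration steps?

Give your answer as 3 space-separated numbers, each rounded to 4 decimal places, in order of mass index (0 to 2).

Step 0: x=[5.0000 13.0000 18.0000] v=[0.0000 0.0000 0.0000]
Step 1: x=[6.5000 11.5000 18.5000] v=[3.0000 -3.0000 1.0000]
Step 2: x=[7.2500 11.0000 18.5000] v=[1.5000 -1.0000 0.0000]
Step 3: x=[6.2500 12.3750 17.7500] v=[-2.0000 2.7500 -1.5000]
Step 4: x=[5.1875 13.3750 17.3125] v=[-2.1250 2.0000 -0.8750]
Step 5: x=[5.6250 12.2500 17.9063] v=[0.8750 -2.2500 1.1875]
Step 6: x=[6.5625 10.6407 18.6719] v=[1.8750 -3.2187 1.5312]
Step 7: x=[6.2579 11.0079 18.4219] v=[-0.6093 0.7343 -0.5000]

Answer: 6.2579 11.0079 18.4219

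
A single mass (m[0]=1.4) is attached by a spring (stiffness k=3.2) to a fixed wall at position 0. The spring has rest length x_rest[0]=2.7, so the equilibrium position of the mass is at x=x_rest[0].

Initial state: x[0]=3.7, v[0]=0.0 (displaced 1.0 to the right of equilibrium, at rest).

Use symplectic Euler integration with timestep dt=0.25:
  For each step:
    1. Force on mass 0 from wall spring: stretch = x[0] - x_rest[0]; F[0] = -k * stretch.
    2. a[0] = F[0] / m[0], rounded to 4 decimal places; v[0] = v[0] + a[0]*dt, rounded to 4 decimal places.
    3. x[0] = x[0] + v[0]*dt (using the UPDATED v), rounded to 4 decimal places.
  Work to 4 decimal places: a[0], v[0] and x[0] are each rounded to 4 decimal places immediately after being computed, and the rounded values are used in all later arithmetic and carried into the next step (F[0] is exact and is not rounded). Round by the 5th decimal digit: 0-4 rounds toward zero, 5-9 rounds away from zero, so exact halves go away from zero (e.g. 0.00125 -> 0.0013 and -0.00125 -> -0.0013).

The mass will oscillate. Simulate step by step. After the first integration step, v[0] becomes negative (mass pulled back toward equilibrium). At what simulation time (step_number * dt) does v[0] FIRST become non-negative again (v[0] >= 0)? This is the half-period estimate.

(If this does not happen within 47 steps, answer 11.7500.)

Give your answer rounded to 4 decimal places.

Answer: 2.2500

Derivation:
Step 0: x=[3.7000] v=[0.0000]
Step 1: x=[3.5572] v=[-0.5714]
Step 2: x=[3.2919] v=[-1.0612]
Step 3: x=[2.9421] v=[-1.3994]
Step 4: x=[2.5577] v=[-1.5378]
Step 5: x=[2.1936] v=[-1.4565]
Step 6: x=[1.9018] v=[-1.1671]
Step 7: x=[1.7241] v=[-0.7110]
Step 8: x=[1.6858] v=[-0.1534]
Step 9: x=[1.7924] v=[0.4262]
First v>=0 after going negative at step 9, time=2.2500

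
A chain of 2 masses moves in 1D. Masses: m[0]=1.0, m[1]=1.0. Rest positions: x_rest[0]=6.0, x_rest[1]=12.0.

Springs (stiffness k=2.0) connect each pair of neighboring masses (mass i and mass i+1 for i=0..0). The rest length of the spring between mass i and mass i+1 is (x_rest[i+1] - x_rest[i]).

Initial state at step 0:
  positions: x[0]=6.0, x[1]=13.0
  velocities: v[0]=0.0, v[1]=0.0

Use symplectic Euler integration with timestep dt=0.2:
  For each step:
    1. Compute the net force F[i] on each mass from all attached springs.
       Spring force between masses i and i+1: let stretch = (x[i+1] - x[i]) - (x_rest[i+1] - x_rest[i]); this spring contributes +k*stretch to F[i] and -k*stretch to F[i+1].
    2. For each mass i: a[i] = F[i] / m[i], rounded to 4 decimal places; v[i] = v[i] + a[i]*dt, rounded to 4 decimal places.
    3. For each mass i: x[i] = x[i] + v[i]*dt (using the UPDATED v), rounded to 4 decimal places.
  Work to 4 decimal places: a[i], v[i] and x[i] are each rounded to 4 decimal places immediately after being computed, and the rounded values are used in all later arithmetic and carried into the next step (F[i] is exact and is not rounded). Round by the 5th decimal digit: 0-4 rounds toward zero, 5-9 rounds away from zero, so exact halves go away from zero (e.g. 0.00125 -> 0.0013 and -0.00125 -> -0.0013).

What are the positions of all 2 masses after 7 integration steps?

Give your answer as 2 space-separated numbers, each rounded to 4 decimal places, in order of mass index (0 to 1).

Step 0: x=[6.0000 13.0000] v=[0.0000 0.0000]
Step 1: x=[6.0800 12.9200] v=[0.4000 -0.4000]
Step 2: x=[6.2272 12.7728] v=[0.7360 -0.7360]
Step 3: x=[6.4180 12.5820] v=[0.9542 -0.9542]
Step 4: x=[6.6220 12.3780] v=[1.0198 -1.0198]
Step 5: x=[6.8064 12.1936] v=[0.9222 -0.9222]
Step 6: x=[6.9418 12.0582] v=[0.6771 -0.6771]
Step 7: x=[7.0065 11.9935] v=[0.3237 -0.3237]

Answer: 7.0065 11.9935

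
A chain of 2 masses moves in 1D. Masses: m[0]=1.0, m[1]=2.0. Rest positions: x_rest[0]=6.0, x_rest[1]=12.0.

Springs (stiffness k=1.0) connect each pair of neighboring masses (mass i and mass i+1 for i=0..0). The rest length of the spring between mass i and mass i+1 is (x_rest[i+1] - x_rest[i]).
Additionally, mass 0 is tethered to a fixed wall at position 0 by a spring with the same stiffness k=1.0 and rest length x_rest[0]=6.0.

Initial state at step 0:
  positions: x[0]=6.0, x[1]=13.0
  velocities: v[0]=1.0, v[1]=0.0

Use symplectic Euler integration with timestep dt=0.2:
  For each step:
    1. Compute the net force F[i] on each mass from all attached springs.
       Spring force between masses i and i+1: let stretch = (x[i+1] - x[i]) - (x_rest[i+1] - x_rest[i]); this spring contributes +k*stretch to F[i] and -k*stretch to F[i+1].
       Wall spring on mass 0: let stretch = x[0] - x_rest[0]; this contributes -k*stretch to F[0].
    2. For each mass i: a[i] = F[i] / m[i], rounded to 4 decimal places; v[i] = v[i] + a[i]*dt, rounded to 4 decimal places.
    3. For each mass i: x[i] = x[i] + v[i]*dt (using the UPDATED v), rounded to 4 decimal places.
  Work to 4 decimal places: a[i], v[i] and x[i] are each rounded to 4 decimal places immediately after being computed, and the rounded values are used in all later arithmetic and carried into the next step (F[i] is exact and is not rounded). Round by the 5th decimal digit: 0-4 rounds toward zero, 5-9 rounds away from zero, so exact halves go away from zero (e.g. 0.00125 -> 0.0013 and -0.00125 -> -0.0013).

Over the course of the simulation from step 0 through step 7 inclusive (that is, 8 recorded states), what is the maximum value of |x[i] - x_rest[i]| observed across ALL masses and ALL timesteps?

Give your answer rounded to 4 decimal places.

Answer: 1.3583

Derivation:
Step 0: x=[6.0000 13.0000] v=[1.0000 0.0000]
Step 1: x=[6.2400 12.9800] v=[1.2000 -0.1000]
Step 2: x=[6.5000 12.9452] v=[1.3000 -0.1740]
Step 3: x=[6.7578 12.9015] v=[1.2890 -0.2185]
Step 4: x=[6.9910 12.8549] v=[1.1662 -0.2329]
Step 5: x=[7.1792 12.8110] v=[0.9408 -0.2193]
Step 6: x=[7.3055 12.7745] v=[0.6313 -0.1825]
Step 7: x=[7.3583 12.7486] v=[0.2640 -0.1294]
Max displacement = 1.3583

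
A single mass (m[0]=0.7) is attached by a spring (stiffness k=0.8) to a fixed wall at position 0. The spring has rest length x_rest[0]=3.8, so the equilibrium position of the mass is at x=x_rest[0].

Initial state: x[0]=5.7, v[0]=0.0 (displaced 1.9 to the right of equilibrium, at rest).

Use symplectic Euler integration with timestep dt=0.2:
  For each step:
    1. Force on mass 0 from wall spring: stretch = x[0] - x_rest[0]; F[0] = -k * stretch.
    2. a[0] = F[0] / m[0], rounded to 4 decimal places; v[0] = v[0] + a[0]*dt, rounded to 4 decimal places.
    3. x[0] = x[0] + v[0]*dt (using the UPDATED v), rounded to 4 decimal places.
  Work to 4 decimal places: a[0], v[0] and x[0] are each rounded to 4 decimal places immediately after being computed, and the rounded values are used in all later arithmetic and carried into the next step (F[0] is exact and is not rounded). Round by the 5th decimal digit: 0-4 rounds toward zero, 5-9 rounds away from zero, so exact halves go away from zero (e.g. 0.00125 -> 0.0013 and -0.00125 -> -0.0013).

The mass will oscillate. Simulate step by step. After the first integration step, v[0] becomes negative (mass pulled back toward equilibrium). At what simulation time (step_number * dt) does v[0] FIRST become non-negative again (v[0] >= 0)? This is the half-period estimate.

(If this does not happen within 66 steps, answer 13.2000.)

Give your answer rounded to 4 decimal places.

Answer: 3.0000

Derivation:
Step 0: x=[5.7000] v=[0.0000]
Step 1: x=[5.6131] v=[-0.4343]
Step 2: x=[5.4434] v=[-0.8487]
Step 3: x=[5.1985] v=[-1.2243]
Step 4: x=[4.8897] v=[-1.5440]
Step 5: x=[4.5311] v=[-1.7931]
Step 6: x=[4.1391] v=[-1.9602]
Step 7: x=[3.7316] v=[-2.0377]
Step 8: x=[3.3272] v=[-2.0221]
Step 9: x=[2.9444] v=[-1.9140]
Step 10: x=[2.6007] v=[-1.7184]
Step 11: x=[2.3118] v=[-1.4443]
Step 12: x=[2.0910] v=[-1.1041]
Step 13: x=[1.9483] v=[-0.7135]
Step 14: x=[1.8902] v=[-0.2903]
Step 15: x=[1.9194] v=[0.1462]
First v>=0 after going negative at step 15, time=3.0000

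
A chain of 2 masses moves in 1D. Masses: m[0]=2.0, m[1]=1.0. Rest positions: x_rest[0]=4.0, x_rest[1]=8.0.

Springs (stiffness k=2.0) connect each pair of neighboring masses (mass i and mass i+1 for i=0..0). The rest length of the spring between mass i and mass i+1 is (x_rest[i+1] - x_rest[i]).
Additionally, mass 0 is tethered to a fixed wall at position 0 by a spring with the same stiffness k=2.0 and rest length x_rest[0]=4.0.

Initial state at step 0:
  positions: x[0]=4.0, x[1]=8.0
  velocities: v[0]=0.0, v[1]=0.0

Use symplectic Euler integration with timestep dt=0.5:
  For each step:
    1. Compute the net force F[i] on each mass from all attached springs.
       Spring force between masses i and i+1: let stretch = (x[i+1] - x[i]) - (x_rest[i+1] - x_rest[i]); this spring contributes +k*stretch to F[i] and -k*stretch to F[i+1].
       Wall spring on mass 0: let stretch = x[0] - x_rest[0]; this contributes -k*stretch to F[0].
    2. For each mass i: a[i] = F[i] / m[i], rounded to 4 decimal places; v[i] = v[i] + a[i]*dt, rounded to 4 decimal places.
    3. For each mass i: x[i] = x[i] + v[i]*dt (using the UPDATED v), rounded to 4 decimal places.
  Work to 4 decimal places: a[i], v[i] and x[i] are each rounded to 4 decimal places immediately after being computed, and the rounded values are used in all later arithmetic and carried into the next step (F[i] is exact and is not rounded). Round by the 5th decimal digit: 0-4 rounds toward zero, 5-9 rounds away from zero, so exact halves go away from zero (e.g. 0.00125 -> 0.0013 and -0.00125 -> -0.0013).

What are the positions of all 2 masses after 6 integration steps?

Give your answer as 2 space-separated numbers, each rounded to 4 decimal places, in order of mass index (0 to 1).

Step 0: x=[4.0000 8.0000] v=[0.0000 0.0000]
Step 1: x=[4.0000 8.0000] v=[0.0000 0.0000]
Step 2: x=[4.0000 8.0000] v=[0.0000 0.0000]
Step 3: x=[4.0000 8.0000] v=[0.0000 0.0000]
Step 4: x=[4.0000 8.0000] v=[0.0000 0.0000]
Step 5: x=[4.0000 8.0000] v=[0.0000 0.0000]
Step 6: x=[4.0000 8.0000] v=[0.0000 0.0000]

Answer: 4.0000 8.0000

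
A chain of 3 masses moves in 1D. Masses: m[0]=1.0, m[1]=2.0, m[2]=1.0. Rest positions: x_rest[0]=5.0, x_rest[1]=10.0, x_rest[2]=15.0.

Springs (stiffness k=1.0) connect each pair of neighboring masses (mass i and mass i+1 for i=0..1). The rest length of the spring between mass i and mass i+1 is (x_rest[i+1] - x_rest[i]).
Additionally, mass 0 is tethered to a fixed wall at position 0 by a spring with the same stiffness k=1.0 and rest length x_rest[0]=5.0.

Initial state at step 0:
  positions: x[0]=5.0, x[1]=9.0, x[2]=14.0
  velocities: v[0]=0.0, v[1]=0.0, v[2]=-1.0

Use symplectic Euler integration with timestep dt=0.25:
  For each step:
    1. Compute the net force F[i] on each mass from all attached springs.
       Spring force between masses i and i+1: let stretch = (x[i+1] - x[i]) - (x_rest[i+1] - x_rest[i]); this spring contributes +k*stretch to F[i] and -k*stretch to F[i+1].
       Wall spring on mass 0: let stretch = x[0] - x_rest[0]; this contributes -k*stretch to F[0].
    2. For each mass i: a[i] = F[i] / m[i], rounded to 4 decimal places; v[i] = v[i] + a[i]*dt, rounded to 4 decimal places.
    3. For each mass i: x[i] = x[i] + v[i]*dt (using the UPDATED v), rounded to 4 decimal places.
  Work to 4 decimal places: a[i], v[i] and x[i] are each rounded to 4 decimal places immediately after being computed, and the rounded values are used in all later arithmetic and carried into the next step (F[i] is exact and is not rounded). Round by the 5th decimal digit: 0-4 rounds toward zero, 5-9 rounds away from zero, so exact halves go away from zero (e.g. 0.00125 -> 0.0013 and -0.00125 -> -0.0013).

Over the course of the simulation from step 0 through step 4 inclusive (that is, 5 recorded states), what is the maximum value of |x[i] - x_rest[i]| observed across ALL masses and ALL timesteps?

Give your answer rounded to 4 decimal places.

Answer: 1.8255

Derivation:
Step 0: x=[5.0000 9.0000 14.0000] v=[0.0000 0.0000 -1.0000]
Step 1: x=[4.9375 9.0313 13.7500] v=[-0.2500 0.1250 -1.0000]
Step 2: x=[4.8223 9.0821 13.5176] v=[-0.4609 0.2031 -0.9297]
Step 3: x=[4.6719 9.1384 13.3205] v=[-0.6015 0.2251 -0.7886]
Step 4: x=[4.5087 9.1858 13.1745] v=[-0.6529 0.1896 -0.5841]
Max displacement = 1.8255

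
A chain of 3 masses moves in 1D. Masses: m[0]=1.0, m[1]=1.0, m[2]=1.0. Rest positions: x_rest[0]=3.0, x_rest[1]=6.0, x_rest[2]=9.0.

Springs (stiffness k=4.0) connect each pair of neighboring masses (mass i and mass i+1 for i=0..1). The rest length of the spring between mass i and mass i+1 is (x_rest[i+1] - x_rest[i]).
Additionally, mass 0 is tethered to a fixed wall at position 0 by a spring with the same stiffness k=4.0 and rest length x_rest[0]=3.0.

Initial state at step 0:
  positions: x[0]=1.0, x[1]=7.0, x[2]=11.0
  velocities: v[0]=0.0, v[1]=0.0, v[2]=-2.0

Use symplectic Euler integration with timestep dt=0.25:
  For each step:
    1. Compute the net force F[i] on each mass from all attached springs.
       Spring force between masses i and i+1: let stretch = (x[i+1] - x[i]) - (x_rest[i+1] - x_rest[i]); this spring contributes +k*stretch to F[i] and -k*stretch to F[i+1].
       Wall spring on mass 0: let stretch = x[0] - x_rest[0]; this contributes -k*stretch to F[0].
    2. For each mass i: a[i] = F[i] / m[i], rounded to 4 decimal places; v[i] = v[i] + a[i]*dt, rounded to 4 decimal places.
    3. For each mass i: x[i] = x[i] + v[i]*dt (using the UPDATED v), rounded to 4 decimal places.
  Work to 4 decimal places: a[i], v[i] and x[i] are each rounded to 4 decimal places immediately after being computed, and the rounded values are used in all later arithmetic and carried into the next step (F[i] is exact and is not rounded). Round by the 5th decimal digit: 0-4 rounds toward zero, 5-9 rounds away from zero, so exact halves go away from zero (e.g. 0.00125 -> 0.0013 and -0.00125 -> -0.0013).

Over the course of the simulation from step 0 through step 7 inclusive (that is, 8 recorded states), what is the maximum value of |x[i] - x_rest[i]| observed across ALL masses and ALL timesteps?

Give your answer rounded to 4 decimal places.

Step 0: x=[1.0000 7.0000 11.0000] v=[0.0000 0.0000 -2.0000]
Step 1: x=[2.2500 6.5000 10.2500] v=[5.0000 -2.0000 -3.0000]
Step 2: x=[4.0000 5.8750 9.3125] v=[7.0000 -2.5000 -3.7500]
Step 3: x=[5.2188 5.6406 8.2656] v=[4.8750 -0.9375 -4.1875]
Step 4: x=[5.2383 5.9570 7.3125] v=[0.0780 1.2657 -3.8125]
Step 5: x=[4.1279 6.4326 6.7705] v=[-4.4416 1.9025 -2.1680]
Step 6: x=[2.5617 6.4165 6.8940] v=[-6.2648 -0.0643 0.4941]
Step 7: x=[1.3188 5.5561 7.6482] v=[-4.9717 -3.4416 3.0166]
Max displacement = 2.2383

Answer: 2.2383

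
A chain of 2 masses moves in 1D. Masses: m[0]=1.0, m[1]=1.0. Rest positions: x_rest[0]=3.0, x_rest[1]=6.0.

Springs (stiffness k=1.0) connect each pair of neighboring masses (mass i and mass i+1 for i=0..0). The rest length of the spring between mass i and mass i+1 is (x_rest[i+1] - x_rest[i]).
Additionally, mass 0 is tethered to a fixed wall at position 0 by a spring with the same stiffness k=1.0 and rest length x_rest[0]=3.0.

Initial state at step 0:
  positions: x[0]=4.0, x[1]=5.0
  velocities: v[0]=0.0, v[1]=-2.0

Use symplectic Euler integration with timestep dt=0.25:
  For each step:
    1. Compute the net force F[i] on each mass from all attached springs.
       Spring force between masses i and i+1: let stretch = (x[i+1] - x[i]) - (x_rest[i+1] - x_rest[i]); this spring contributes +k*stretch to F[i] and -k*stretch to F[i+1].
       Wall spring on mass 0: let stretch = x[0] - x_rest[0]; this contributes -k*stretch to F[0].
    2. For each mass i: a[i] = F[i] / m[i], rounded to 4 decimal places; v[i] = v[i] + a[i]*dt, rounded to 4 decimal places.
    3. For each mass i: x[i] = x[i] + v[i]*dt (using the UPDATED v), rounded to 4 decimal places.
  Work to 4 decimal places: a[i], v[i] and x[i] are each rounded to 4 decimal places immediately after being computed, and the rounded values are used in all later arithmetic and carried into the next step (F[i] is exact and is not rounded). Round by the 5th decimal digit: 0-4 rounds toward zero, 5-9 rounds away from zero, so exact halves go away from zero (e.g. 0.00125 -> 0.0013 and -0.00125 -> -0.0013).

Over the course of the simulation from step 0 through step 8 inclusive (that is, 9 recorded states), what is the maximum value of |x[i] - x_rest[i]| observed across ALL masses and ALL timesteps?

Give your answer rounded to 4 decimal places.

Answer: 2.6155

Derivation:
Step 0: x=[4.0000 5.0000] v=[0.0000 -2.0000]
Step 1: x=[3.8125 4.6250] v=[-0.7500 -1.5000]
Step 2: x=[3.4375 4.3867] v=[-1.5000 -0.9531]
Step 3: x=[2.9070 4.2766] v=[-2.1221 -0.4404]
Step 4: x=[2.2804 4.2684] v=[-2.5065 -0.0328]
Step 5: x=[1.6355 4.3235] v=[-2.5796 0.2202]
Step 6: x=[1.0564 4.3981] v=[-2.3165 0.2982]
Step 7: x=[0.6201 4.4513] v=[-1.7452 0.2128]
Step 8: x=[0.3845 4.4526] v=[-0.9424 0.0050]
Max displacement = 2.6155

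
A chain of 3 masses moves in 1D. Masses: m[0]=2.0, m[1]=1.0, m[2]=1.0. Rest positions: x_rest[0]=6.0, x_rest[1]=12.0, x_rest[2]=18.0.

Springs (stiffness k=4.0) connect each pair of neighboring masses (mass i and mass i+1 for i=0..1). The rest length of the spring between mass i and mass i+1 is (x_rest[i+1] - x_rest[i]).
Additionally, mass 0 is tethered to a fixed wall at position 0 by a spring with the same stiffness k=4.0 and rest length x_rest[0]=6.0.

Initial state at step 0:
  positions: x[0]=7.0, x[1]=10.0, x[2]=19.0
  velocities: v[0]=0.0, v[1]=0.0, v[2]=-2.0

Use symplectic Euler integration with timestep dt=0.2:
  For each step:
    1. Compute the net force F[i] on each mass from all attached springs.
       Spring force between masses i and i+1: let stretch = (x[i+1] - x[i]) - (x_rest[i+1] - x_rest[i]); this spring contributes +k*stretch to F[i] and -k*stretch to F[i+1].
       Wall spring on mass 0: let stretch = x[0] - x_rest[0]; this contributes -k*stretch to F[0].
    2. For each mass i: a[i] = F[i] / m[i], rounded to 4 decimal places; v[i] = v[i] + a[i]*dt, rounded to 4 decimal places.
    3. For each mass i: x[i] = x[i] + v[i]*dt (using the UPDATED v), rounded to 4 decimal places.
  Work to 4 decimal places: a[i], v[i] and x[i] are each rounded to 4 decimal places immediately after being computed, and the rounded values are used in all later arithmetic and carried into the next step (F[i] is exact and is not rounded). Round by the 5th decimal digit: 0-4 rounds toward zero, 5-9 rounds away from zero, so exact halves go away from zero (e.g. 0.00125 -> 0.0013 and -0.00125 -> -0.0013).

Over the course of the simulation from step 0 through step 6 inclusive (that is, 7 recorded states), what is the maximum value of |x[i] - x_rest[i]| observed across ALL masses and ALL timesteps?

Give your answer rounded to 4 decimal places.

Answer: 2.1157

Derivation:
Step 0: x=[7.0000 10.0000 19.0000] v=[0.0000 0.0000 -2.0000]
Step 1: x=[6.6800 10.9600 18.1200] v=[-1.6000 4.8000 -4.4000]
Step 2: x=[6.1680 12.3808 17.0544] v=[-2.5600 7.1040 -5.3280]
Step 3: x=[5.6596 13.5553 16.2010] v=[-2.5421 5.8726 -4.2669]
Step 4: x=[5.3301 13.8898 15.8843] v=[-1.6477 1.6726 -1.5835]
Step 5: x=[5.2589 13.1739 16.2085] v=[-0.3559 -3.5796 1.6209]
Step 6: x=[5.4002 11.6771 17.0071] v=[0.7065 -7.4839 3.9932]
Max displacement = 2.1157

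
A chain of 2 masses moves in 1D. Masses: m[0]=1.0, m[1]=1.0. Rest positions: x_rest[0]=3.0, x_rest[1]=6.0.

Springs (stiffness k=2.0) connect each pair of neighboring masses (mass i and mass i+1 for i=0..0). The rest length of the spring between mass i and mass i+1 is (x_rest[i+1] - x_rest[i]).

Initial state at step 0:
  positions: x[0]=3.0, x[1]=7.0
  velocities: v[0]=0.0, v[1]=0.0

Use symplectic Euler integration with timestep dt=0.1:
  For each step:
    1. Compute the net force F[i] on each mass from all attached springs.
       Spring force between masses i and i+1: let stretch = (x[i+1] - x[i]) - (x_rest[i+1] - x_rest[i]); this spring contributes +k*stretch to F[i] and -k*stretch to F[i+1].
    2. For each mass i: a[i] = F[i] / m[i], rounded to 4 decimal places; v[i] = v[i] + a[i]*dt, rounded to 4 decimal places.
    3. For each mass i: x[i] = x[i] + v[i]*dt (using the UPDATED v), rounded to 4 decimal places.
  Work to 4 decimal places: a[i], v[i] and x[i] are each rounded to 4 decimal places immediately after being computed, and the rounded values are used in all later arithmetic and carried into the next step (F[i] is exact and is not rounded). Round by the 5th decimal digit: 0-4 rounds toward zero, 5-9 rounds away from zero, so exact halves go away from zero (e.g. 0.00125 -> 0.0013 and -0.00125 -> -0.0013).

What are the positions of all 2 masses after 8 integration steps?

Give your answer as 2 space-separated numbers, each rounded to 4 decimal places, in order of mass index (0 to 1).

Answer: 3.5662 6.4339

Derivation:
Step 0: x=[3.0000 7.0000] v=[0.0000 0.0000]
Step 1: x=[3.0200 6.9800] v=[0.2000 -0.2000]
Step 2: x=[3.0592 6.9408] v=[0.3920 -0.3920]
Step 3: x=[3.1160 6.8840] v=[0.5683 -0.5683]
Step 4: x=[3.1882 6.8118] v=[0.7219 -0.7219]
Step 5: x=[3.2729 6.7271] v=[0.8466 -0.8466]
Step 6: x=[3.3666 6.6334] v=[0.9374 -0.9374]
Step 7: x=[3.4657 6.5343] v=[0.9908 -0.9908]
Step 8: x=[3.5662 6.4339] v=[1.0045 -1.0045]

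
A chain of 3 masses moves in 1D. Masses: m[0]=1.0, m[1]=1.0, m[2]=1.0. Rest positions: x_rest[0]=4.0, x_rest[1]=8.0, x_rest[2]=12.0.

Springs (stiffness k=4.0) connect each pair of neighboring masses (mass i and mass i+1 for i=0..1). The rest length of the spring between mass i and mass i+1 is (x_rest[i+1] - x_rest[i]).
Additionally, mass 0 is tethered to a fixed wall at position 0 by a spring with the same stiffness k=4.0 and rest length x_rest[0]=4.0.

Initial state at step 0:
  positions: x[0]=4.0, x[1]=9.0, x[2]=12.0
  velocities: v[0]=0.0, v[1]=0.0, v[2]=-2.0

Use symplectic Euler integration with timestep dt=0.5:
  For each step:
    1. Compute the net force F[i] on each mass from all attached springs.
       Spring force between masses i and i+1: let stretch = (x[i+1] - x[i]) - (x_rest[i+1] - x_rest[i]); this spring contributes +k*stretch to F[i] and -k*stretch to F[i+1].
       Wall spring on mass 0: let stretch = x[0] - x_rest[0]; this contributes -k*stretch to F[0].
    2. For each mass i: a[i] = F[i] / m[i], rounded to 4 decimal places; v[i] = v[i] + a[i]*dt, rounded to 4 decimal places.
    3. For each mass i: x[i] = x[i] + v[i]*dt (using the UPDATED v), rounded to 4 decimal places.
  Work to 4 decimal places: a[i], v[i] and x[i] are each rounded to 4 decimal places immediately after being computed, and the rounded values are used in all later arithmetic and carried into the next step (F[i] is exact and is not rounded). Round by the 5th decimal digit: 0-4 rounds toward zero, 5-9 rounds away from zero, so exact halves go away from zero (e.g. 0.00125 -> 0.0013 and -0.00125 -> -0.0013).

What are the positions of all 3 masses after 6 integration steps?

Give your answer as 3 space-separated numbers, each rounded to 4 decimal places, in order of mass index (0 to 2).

Step 0: x=[4.0000 9.0000 12.0000] v=[0.0000 0.0000 -2.0000]
Step 1: x=[5.0000 7.0000 12.0000] v=[2.0000 -4.0000 0.0000]
Step 2: x=[3.0000 8.0000 11.0000] v=[-4.0000 2.0000 -2.0000]
Step 3: x=[3.0000 7.0000 11.0000] v=[0.0000 -2.0000 0.0000]
Step 4: x=[4.0000 6.0000 11.0000] v=[2.0000 -2.0000 0.0000]
Step 5: x=[3.0000 8.0000 10.0000] v=[-2.0000 4.0000 -2.0000]
Step 6: x=[4.0000 7.0000 11.0000] v=[2.0000 -2.0000 2.0000]

Answer: 4.0000 7.0000 11.0000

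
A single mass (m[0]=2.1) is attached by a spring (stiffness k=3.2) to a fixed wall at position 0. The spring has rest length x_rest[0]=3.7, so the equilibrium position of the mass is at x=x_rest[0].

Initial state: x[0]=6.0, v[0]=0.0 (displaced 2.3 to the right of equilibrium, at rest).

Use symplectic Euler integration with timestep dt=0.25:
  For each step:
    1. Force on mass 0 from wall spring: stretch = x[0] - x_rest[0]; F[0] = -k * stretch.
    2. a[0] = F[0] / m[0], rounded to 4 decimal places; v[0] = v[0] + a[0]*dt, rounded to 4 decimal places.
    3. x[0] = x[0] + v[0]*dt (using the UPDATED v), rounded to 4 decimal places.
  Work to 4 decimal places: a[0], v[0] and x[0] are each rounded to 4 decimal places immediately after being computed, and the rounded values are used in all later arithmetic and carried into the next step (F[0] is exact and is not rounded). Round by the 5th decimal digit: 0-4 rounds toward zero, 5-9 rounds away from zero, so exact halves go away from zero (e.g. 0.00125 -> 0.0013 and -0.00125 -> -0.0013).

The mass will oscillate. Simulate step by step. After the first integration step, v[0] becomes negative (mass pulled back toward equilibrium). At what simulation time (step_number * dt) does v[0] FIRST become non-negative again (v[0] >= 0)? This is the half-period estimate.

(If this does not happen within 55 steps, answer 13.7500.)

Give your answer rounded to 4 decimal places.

Step 0: x=[6.0000] v=[0.0000]
Step 1: x=[5.7810] v=[-0.8762]
Step 2: x=[5.3638] v=[-1.6690]
Step 3: x=[4.7881] v=[-2.3028]
Step 4: x=[4.1088] v=[-2.7173]
Step 5: x=[3.3906] v=[-2.8730]
Step 6: x=[2.7018] v=[-2.7551]
Step 7: x=[2.1081] v=[-2.3748]
Step 8: x=[1.6660] v=[-1.7684]
Step 9: x=[1.4176] v=[-0.9936]
Step 10: x=[1.3866] v=[-0.1241]
Step 11: x=[1.5759] v=[0.7572]
First v>=0 after going negative at step 11, time=2.7500

Answer: 2.7500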